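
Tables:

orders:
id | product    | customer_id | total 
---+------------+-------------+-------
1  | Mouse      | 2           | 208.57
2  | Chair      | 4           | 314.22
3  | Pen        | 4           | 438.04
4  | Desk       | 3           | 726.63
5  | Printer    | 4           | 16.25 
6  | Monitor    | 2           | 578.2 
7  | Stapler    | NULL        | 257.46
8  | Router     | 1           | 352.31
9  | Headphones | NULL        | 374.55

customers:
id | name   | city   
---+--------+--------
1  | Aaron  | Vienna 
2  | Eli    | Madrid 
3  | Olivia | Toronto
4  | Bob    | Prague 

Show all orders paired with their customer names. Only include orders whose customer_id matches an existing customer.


INNER JOIN keeps only orders rows whose customer_id matches an id in customers. Walk through each order:
  - order 1 (Mouse): customer_id=2 -> matches Eli
  - order 2 (Chair): customer_id=4 -> matches Bob
  - order 3 (Pen): customer_id=4 -> matches Bob
  - order 4 (Desk): customer_id=3 -> matches Olivia
  - order 5 (Printer): customer_id=4 -> matches Bob
  - order 6 (Monitor): customer_id=2 -> matches Eli
  - order 7 (Stapler): customer_id=NULL, no match -> dropped
  - order 8 (Router): customer_id=1 -> matches Aaron
  - order 9 (Headphones): customer_id=NULL, no match -> dropped
So 2 of 9 rows are dropped.

SQL:
SELECT a.product, b.name AS customer
FROM orders a
INNER JOIN customers b ON a.customer_id = b.id

Result:
product | customer
--------+---------
Mouse   | Eli     
Chair   | Bob     
Pen     | Bob     
Desk    | Olivia  
Printer | Bob     
Monitor | Eli     
Router  | Aaron   


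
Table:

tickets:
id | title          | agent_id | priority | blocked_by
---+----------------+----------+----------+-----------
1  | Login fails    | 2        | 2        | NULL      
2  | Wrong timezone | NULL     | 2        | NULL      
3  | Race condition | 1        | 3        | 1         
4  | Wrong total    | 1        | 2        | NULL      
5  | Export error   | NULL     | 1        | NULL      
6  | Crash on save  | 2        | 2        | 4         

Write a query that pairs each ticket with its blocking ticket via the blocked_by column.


This is a self-join: tickets is joined to a second copy of itself, matching each row's blocked_by to another row's id. Use LEFT JOIN so rows with blocked_by=NULL are kept.
  - ticket 1 (Login fails): blocked_by=NULL -> NULL
  - ticket 2 (Wrong timezone): blocked_by=NULL -> NULL
  - ticket 3 (Race condition): blocked_by=1 -> Login fails
  - ticket 4 (Wrong total): blocked_by=NULL -> NULL
  - ticket 5 (Export error): blocked_by=NULL -> NULL
  - ticket 6 (Crash on save): blocked_by=4 -> Wrong total

SQL:
SELECT a.title AS item, b.title AS blocked_by
FROM tickets a
LEFT JOIN tickets b ON a.blocked_by = b.id

Result:
item           | blocked_by 
---------------+------------
Login fails    | NULL       
Wrong timezone | NULL       
Race condition | Login fails
Wrong total    | NULL       
Export error   | NULL       
Crash on save  | Wrong total


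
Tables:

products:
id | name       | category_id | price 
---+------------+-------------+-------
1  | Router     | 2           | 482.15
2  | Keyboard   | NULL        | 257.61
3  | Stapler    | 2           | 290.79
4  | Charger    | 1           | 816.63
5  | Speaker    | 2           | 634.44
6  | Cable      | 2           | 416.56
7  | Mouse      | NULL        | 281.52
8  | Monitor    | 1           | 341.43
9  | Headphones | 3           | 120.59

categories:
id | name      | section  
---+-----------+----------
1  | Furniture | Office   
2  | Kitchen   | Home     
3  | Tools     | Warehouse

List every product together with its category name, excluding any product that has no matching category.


INNER JOIN keeps only products rows whose category_id matches an id in categories. Walk through each product:
  - product 1 (Router): category_id=2 -> matches Kitchen
  - product 2 (Keyboard): category_id=NULL, no match -> dropped
  - product 3 (Stapler): category_id=2 -> matches Kitchen
  - product 4 (Charger): category_id=1 -> matches Furniture
  - product 5 (Speaker): category_id=2 -> matches Kitchen
  - product 6 (Cable): category_id=2 -> matches Kitchen
  - product 7 (Mouse): category_id=NULL, no match -> dropped
  - product 8 (Monitor): category_id=1 -> matches Furniture
  - product 9 (Headphones): category_id=3 -> matches Tools
So 2 of 9 rows are dropped.

SQL:
SELECT a.name, b.name AS category
FROM products a
INNER JOIN categories b ON a.category_id = b.id

Result:
name       | category 
-----------+----------
Router     | Kitchen  
Stapler    | Kitchen  
Charger    | Furniture
Speaker    | Kitchen  
Cable      | Kitchen  
Monitor    | Furniture
Headphones | Tools    


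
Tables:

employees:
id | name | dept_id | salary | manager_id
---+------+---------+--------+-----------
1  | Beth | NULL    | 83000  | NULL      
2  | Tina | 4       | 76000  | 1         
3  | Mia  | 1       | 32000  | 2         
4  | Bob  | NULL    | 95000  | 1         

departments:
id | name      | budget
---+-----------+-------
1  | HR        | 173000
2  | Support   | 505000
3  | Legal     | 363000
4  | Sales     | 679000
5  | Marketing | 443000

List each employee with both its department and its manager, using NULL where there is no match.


Two LEFT JOINs from the same base table employees: one to departments via dept_id, one to employees itself via manager_id. Both are LEFT so every employee is preserved.
Match against departments:
  - employee 1 (Beth): dept_id=NULL, no match -> kept with NULL
  - employee 2 (Tina): dept_id=4 -> matches Sales
  - employee 3 (Mia): dept_id=1 -> matches HR
  - employee 4 (Bob): dept_id=NULL, no match -> kept with NULL
Match against employees (self):
  - employee 1 (Beth): manager_id=NULL -> NULL
  - employee 2 (Tina): manager_id=1 -> Beth
  - employee 3 (Mia): manager_id=2 -> Tina
  - employee 4 (Bob): manager_id=1 -> Beth

SQL:
SELECT a.name, b.name AS department, c.name AS manager
FROM employees a
LEFT JOIN departments b ON a.dept_id = b.id
LEFT JOIN employees c ON a.manager_id = c.id

Result:
name | department | manager
-----+------------+--------
Beth | NULL       | NULL   
Tina | Sales      | Beth   
Mia  | HR         | Tina   
Bob  | NULL       | Beth   


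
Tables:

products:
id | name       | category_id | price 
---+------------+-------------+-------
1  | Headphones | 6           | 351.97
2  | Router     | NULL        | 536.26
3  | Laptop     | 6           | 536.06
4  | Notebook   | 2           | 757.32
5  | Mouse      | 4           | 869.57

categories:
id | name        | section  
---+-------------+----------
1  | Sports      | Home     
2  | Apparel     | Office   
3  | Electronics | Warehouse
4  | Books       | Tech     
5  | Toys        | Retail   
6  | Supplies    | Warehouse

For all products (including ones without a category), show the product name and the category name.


LEFT JOIN keeps every row from products (the left table); where category_id has no match in categories, the category columns become NULL. Walk through each product:
  - product 1 (Headphones): category_id=6 -> matches Supplies
  - product 2 (Router): category_id=NULL, no match -> kept with NULL
  - product 3 (Laptop): category_id=6 -> matches Supplies
  - product 4 (Notebook): category_id=2 -> matches Apparel
  - product 5 (Mouse): category_id=4 -> matches Books
All 5 rows appear; 1 has NULL category.

SQL:
SELECT a.name, b.name AS category
FROM products a
LEFT JOIN categories b ON a.category_id = b.id

Result:
name       | category
-----------+---------
Headphones | Supplies
Router     | NULL    
Laptop     | Supplies
Notebook   | Apparel 
Mouse      | Books   


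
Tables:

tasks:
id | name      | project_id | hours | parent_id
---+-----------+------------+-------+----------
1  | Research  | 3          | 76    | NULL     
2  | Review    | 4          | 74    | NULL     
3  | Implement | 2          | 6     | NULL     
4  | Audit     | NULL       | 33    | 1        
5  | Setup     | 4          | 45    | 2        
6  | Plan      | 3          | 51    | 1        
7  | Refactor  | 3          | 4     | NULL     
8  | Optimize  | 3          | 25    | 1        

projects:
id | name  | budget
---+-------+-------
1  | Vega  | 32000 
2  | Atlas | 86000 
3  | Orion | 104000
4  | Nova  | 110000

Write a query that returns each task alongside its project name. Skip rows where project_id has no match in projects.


INNER JOIN keeps only tasks rows whose project_id matches an id in projects. Walk through each task:
  - task 1 (Research): project_id=3 -> matches Orion
  - task 2 (Review): project_id=4 -> matches Nova
  - task 3 (Implement): project_id=2 -> matches Atlas
  - task 4 (Audit): project_id=NULL, no match -> dropped
  - task 5 (Setup): project_id=4 -> matches Nova
  - task 6 (Plan): project_id=3 -> matches Orion
  - task 7 (Refactor): project_id=3 -> matches Orion
  - task 8 (Optimize): project_id=3 -> matches Orion
So 1 of 8 rows is dropped.

SQL:
SELECT a.name, b.name AS project
FROM tasks a
INNER JOIN projects b ON a.project_id = b.id

Result:
name      | project
----------+--------
Research  | Orion  
Review    | Nova   
Implement | Atlas  
Setup     | Nova   
Plan      | Orion  
Refactor  | Orion  
Optimize  | Orion  


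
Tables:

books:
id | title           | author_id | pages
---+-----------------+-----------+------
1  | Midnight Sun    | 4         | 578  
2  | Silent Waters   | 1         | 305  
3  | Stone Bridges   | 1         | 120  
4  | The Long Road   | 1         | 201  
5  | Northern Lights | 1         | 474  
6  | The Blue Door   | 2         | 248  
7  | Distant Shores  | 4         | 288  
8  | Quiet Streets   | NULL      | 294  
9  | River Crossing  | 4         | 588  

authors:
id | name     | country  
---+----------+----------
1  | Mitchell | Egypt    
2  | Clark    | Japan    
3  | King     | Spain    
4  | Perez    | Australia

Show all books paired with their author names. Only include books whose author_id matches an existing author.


INNER JOIN keeps only books rows whose author_id matches an id in authors. Walk through each book:
  - book 1 (Midnight Sun): author_id=4 -> matches Perez
  - book 2 (Silent Waters): author_id=1 -> matches Mitchell
  - book 3 (Stone Bridges): author_id=1 -> matches Mitchell
  - book 4 (The Long Road): author_id=1 -> matches Mitchell
  - book 5 (Northern Lights): author_id=1 -> matches Mitchell
  - book 6 (The Blue Door): author_id=2 -> matches Clark
  - book 7 (Distant Shores): author_id=4 -> matches Perez
  - book 8 (Quiet Streets): author_id=NULL, no match -> dropped
  - book 9 (River Crossing): author_id=4 -> matches Perez
So 1 of 9 rows is dropped.

SQL:
SELECT a.title, b.name AS author
FROM books a
INNER JOIN authors b ON a.author_id = b.id

Result:
title           | author  
----------------+---------
Midnight Sun    | Perez   
Silent Waters   | Mitchell
Stone Bridges   | Mitchell
The Long Road   | Mitchell
Northern Lights | Mitchell
The Blue Door   | Clark   
Distant Shores  | Perez   
River Crossing  | Perez   


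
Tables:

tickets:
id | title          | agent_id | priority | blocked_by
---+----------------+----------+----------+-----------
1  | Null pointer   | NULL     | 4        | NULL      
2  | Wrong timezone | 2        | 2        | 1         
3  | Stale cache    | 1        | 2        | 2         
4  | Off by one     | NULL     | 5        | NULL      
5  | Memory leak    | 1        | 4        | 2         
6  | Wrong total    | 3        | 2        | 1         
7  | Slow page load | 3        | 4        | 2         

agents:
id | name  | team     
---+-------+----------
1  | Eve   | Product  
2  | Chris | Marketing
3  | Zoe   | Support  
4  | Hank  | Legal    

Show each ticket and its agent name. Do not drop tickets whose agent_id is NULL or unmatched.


LEFT JOIN keeps every row from tickets (the left table); where agent_id has no match in agents, the agent columns become NULL. Walk through each ticket:
  - ticket 1 (Null pointer): agent_id=NULL, no match -> kept with NULL
  - ticket 2 (Wrong timezone): agent_id=2 -> matches Chris
  - ticket 3 (Stale cache): agent_id=1 -> matches Eve
  - ticket 4 (Off by one): agent_id=NULL, no match -> kept with NULL
  - ticket 5 (Memory leak): agent_id=1 -> matches Eve
  - ticket 6 (Wrong total): agent_id=3 -> matches Zoe
  - ticket 7 (Slow page load): agent_id=3 -> matches Zoe
All 7 rows appear; 2 have NULL agent.

SQL:
SELECT a.title, b.name AS agent
FROM tickets a
LEFT JOIN agents b ON a.agent_id = b.id

Result:
title          | agent
---------------+------
Null pointer   | NULL 
Wrong timezone | Chris
Stale cache    | Eve  
Off by one     | NULL 
Memory leak    | Eve  
Wrong total    | Zoe  
Slow page load | Zoe  


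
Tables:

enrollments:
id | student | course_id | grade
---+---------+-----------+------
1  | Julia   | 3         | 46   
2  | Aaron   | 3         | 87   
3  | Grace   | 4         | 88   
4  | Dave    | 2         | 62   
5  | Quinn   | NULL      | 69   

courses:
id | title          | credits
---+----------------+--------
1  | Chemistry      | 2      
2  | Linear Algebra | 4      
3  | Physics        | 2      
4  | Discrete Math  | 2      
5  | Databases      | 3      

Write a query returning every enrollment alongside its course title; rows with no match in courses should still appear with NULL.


LEFT JOIN keeps every row from enrollments (the left table); where course_id has no match in courses, the course columns become NULL. Walk through each enrollment:
  - enrollment 1 (Julia): course_id=3 -> matches Physics
  - enrollment 2 (Aaron): course_id=3 -> matches Physics
  - enrollment 3 (Grace): course_id=4 -> matches Discrete Math
  - enrollment 4 (Dave): course_id=2 -> matches Linear Algebra
  - enrollment 5 (Quinn): course_id=NULL, no match -> kept with NULL
All 5 rows appear; 1 has NULL course.

SQL:
SELECT a.student, b.title AS course
FROM enrollments a
LEFT JOIN courses b ON a.course_id = b.id

Result:
student | course        
--------+---------------
Julia   | Physics       
Aaron   | Physics       
Grace   | Discrete Math 
Dave    | Linear Algebra
Quinn   | NULL          


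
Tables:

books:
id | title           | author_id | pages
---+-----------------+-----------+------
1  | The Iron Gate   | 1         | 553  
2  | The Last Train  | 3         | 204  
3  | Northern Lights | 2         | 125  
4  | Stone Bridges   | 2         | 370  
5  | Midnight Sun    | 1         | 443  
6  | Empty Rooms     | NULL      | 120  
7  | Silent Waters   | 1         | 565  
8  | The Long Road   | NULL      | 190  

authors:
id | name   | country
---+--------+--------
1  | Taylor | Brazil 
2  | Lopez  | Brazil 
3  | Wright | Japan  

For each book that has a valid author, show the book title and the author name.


INNER JOIN keeps only books rows whose author_id matches an id in authors. Walk through each book:
  - book 1 (The Iron Gate): author_id=1 -> matches Taylor
  - book 2 (The Last Train): author_id=3 -> matches Wright
  - book 3 (Northern Lights): author_id=2 -> matches Lopez
  - book 4 (Stone Bridges): author_id=2 -> matches Lopez
  - book 5 (Midnight Sun): author_id=1 -> matches Taylor
  - book 6 (Empty Rooms): author_id=NULL, no match -> dropped
  - book 7 (Silent Waters): author_id=1 -> matches Taylor
  - book 8 (The Long Road): author_id=NULL, no match -> dropped
So 2 of 8 rows are dropped.

SQL:
SELECT a.title, b.name AS author
FROM books a
INNER JOIN authors b ON a.author_id = b.id

Result:
title           | author
----------------+-------
The Iron Gate   | Taylor
The Last Train  | Wright
Northern Lights | Lopez 
Stone Bridges   | Lopez 
Midnight Sun    | Taylor
Silent Waters   | Taylor


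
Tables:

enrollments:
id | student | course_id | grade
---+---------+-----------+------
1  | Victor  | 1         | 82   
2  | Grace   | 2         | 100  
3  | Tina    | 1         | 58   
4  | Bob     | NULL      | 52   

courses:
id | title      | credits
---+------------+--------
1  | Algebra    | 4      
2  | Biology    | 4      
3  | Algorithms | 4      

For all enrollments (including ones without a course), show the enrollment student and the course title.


LEFT JOIN keeps every row from enrollments (the left table); where course_id has no match in courses, the course columns become NULL. Walk through each enrollment:
  - enrollment 1 (Victor): course_id=1 -> matches Algebra
  - enrollment 2 (Grace): course_id=2 -> matches Biology
  - enrollment 3 (Tina): course_id=1 -> matches Algebra
  - enrollment 4 (Bob): course_id=NULL, no match -> kept with NULL
All 4 rows appear; 1 has NULL course.

SQL:
SELECT a.student, b.title AS course
FROM enrollments a
LEFT JOIN courses b ON a.course_id = b.id

Result:
student | course 
--------+--------
Victor  | Algebra
Grace   | Biology
Tina    | Algebra
Bob     | NULL   


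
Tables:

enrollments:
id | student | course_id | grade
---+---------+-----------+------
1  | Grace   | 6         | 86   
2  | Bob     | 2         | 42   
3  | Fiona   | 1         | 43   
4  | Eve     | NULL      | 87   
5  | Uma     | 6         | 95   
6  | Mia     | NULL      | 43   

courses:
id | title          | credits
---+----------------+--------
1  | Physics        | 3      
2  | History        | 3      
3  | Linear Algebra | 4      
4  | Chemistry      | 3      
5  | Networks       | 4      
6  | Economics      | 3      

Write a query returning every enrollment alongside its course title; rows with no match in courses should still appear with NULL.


LEFT JOIN keeps every row from enrollments (the left table); where course_id has no match in courses, the course columns become NULL. Walk through each enrollment:
  - enrollment 1 (Grace): course_id=6 -> matches Economics
  - enrollment 2 (Bob): course_id=2 -> matches History
  - enrollment 3 (Fiona): course_id=1 -> matches Physics
  - enrollment 4 (Eve): course_id=NULL, no match -> kept with NULL
  - enrollment 5 (Uma): course_id=6 -> matches Economics
  - enrollment 6 (Mia): course_id=NULL, no match -> kept with NULL
All 6 rows appear; 2 have NULL course.

SQL:
SELECT a.student, b.title AS course
FROM enrollments a
LEFT JOIN courses b ON a.course_id = b.id

Result:
student | course   
--------+----------
Grace   | Economics
Bob     | History  
Fiona   | Physics  
Eve     | NULL     
Uma     | Economics
Mia     | NULL     


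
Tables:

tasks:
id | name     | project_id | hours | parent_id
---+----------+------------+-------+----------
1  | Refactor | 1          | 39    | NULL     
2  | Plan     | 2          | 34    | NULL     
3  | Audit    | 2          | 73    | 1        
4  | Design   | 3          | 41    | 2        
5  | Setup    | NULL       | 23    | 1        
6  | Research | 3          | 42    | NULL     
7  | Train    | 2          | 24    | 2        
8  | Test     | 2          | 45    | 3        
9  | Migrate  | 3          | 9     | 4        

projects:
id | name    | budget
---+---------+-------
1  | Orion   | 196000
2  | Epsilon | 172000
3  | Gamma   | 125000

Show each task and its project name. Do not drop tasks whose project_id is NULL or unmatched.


LEFT JOIN keeps every row from tasks (the left table); where project_id has no match in projects, the project columns become NULL. Walk through each task:
  - task 1 (Refactor): project_id=1 -> matches Orion
  - task 2 (Plan): project_id=2 -> matches Epsilon
  - task 3 (Audit): project_id=2 -> matches Epsilon
  - task 4 (Design): project_id=3 -> matches Gamma
  - task 5 (Setup): project_id=NULL, no match -> kept with NULL
  - task 6 (Research): project_id=3 -> matches Gamma
  - task 7 (Train): project_id=2 -> matches Epsilon
  - task 8 (Test): project_id=2 -> matches Epsilon
  - task 9 (Migrate): project_id=3 -> matches Gamma
All 9 rows appear; 1 has NULL project.

SQL:
SELECT a.name, b.name AS project
FROM tasks a
LEFT JOIN projects b ON a.project_id = b.id

Result:
name     | project
---------+--------
Refactor | Orion  
Plan     | Epsilon
Audit    | Epsilon
Design   | Gamma  
Setup    | NULL   
Research | Gamma  
Train    | Epsilon
Test     | Epsilon
Migrate  | Gamma  


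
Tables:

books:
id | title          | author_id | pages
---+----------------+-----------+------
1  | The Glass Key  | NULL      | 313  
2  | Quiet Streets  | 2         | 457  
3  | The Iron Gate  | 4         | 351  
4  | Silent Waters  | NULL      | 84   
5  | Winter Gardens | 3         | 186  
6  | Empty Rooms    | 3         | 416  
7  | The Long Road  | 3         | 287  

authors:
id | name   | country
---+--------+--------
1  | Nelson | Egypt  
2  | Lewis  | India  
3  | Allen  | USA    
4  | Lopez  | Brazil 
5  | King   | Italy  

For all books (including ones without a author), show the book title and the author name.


LEFT JOIN keeps every row from books (the left table); where author_id has no match in authors, the author columns become NULL. Walk through each book:
  - book 1 (The Glass Key): author_id=NULL, no match -> kept with NULL
  - book 2 (Quiet Streets): author_id=2 -> matches Lewis
  - book 3 (The Iron Gate): author_id=4 -> matches Lopez
  - book 4 (Silent Waters): author_id=NULL, no match -> kept with NULL
  - book 5 (Winter Gardens): author_id=3 -> matches Allen
  - book 6 (Empty Rooms): author_id=3 -> matches Allen
  - book 7 (The Long Road): author_id=3 -> matches Allen
All 7 rows appear; 2 have NULL author.

SQL:
SELECT a.title, b.name AS author
FROM books a
LEFT JOIN authors b ON a.author_id = b.id

Result:
title          | author
---------------+-------
The Glass Key  | NULL  
Quiet Streets  | Lewis 
The Iron Gate  | Lopez 
Silent Waters  | NULL  
Winter Gardens | Allen 
Empty Rooms    | Allen 
The Long Road  | Allen 


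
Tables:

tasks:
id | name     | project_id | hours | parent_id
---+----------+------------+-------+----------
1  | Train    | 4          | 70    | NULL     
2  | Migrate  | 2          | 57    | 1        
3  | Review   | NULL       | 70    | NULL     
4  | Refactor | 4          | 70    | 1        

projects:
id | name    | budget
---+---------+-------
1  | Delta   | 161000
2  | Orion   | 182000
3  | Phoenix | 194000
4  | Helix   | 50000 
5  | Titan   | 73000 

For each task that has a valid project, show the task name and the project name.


INNER JOIN keeps only tasks rows whose project_id matches an id in projects. Walk through each task:
  - task 1 (Train): project_id=4 -> matches Helix
  - task 2 (Migrate): project_id=2 -> matches Orion
  - task 3 (Review): project_id=NULL, no match -> dropped
  - task 4 (Refactor): project_id=4 -> matches Helix
So 1 of 4 rows is dropped.

SQL:
SELECT a.name, b.name AS project
FROM tasks a
INNER JOIN projects b ON a.project_id = b.id

Result:
name     | project
---------+--------
Train    | Helix  
Migrate  | Orion  
Refactor | Helix  


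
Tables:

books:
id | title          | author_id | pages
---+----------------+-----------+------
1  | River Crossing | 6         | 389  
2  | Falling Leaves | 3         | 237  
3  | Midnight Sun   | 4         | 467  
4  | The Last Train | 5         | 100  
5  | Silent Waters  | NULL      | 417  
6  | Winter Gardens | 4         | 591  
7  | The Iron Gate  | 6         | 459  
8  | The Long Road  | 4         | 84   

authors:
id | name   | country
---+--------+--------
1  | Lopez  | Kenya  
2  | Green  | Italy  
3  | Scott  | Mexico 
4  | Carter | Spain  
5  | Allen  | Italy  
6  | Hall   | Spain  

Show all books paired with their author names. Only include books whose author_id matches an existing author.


INNER JOIN keeps only books rows whose author_id matches an id in authors. Walk through each book:
  - book 1 (River Crossing): author_id=6 -> matches Hall
  - book 2 (Falling Leaves): author_id=3 -> matches Scott
  - book 3 (Midnight Sun): author_id=4 -> matches Carter
  - book 4 (The Last Train): author_id=5 -> matches Allen
  - book 5 (Silent Waters): author_id=NULL, no match -> dropped
  - book 6 (Winter Gardens): author_id=4 -> matches Carter
  - book 7 (The Iron Gate): author_id=6 -> matches Hall
  - book 8 (The Long Road): author_id=4 -> matches Carter
So 1 of 8 rows is dropped.

SQL:
SELECT a.title, b.name AS author
FROM books a
INNER JOIN authors b ON a.author_id = b.id

Result:
title          | author
---------------+-------
River Crossing | Hall  
Falling Leaves | Scott 
Midnight Sun   | Carter
The Last Train | Allen 
Winter Gardens | Carter
The Iron Gate  | Hall  
The Long Road  | Carter


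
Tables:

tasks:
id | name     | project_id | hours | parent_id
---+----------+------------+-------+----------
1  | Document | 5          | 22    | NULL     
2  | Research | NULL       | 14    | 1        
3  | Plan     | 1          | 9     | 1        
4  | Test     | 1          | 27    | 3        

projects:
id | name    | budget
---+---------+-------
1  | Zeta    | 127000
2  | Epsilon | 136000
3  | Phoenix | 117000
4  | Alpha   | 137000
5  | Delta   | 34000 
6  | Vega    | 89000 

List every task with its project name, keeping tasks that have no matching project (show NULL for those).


LEFT JOIN keeps every row from tasks (the left table); where project_id has no match in projects, the project columns become NULL. Walk through each task:
  - task 1 (Document): project_id=5 -> matches Delta
  - task 2 (Research): project_id=NULL, no match -> kept with NULL
  - task 3 (Plan): project_id=1 -> matches Zeta
  - task 4 (Test): project_id=1 -> matches Zeta
All 4 rows appear; 1 has NULL project.

SQL:
SELECT a.name, b.name AS project
FROM tasks a
LEFT JOIN projects b ON a.project_id = b.id

Result:
name     | project
---------+--------
Document | Delta  
Research | NULL   
Plan     | Zeta   
Test     | Zeta   


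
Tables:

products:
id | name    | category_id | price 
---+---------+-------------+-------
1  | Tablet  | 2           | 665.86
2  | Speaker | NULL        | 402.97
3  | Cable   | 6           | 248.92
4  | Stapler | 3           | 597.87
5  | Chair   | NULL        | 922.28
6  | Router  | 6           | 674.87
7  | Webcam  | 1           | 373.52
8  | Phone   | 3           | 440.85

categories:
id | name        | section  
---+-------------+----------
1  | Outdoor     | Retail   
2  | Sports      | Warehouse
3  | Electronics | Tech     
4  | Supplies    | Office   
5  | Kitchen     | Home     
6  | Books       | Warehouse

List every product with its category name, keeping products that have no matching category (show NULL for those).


LEFT JOIN keeps every row from products (the left table); where category_id has no match in categories, the category columns become NULL. Walk through each product:
  - product 1 (Tablet): category_id=2 -> matches Sports
  - product 2 (Speaker): category_id=NULL, no match -> kept with NULL
  - product 3 (Cable): category_id=6 -> matches Books
  - product 4 (Stapler): category_id=3 -> matches Electronics
  - product 5 (Chair): category_id=NULL, no match -> kept with NULL
  - product 6 (Router): category_id=6 -> matches Books
  - product 7 (Webcam): category_id=1 -> matches Outdoor
  - product 8 (Phone): category_id=3 -> matches Electronics
All 8 rows appear; 2 have NULL category.

SQL:
SELECT a.name, b.name AS category
FROM products a
LEFT JOIN categories b ON a.category_id = b.id

Result:
name    | category   
--------+------------
Tablet  | Sports     
Speaker | NULL       
Cable   | Books      
Stapler | Electronics
Chair   | NULL       
Router  | Books      
Webcam  | Outdoor    
Phone   | Electronics


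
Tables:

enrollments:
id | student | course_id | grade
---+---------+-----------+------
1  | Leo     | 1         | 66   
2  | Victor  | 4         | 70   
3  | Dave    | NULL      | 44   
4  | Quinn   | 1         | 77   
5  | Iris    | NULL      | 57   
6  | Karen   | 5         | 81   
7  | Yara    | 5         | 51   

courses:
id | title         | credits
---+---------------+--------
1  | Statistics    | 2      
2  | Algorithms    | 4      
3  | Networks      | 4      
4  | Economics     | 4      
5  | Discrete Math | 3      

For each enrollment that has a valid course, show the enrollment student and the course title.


INNER JOIN keeps only enrollments rows whose course_id matches an id in courses. Walk through each enrollment:
  - enrollment 1 (Leo): course_id=1 -> matches Statistics
  - enrollment 2 (Victor): course_id=4 -> matches Economics
  - enrollment 3 (Dave): course_id=NULL, no match -> dropped
  - enrollment 4 (Quinn): course_id=1 -> matches Statistics
  - enrollment 5 (Iris): course_id=NULL, no match -> dropped
  - enrollment 6 (Karen): course_id=5 -> matches Discrete Math
  - enrollment 7 (Yara): course_id=5 -> matches Discrete Math
So 2 of 7 rows are dropped.

SQL:
SELECT a.student, b.title AS course
FROM enrollments a
INNER JOIN courses b ON a.course_id = b.id

Result:
student | course       
--------+--------------
Leo     | Statistics   
Victor  | Economics    
Quinn   | Statistics   
Karen   | Discrete Math
Yara    | Discrete Math


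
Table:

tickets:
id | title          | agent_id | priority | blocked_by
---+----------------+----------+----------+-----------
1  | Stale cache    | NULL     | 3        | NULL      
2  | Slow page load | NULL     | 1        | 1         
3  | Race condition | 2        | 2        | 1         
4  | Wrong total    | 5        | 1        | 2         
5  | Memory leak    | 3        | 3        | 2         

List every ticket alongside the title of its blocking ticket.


This is a self-join: tickets is joined to a second copy of itself, matching each row's blocked_by to another row's id. Use LEFT JOIN so rows with blocked_by=NULL are kept.
  - ticket 1 (Stale cache): blocked_by=NULL -> NULL
  - ticket 2 (Slow page load): blocked_by=1 -> Stale cache
  - ticket 3 (Race condition): blocked_by=1 -> Stale cache
  - ticket 4 (Wrong total): blocked_by=2 -> Slow page load
  - ticket 5 (Memory leak): blocked_by=2 -> Slow page load

SQL:
SELECT a.title AS item, b.title AS blocked_by
FROM tickets a
LEFT JOIN tickets b ON a.blocked_by = b.id

Result:
item           | blocked_by    
---------------+---------------
Stale cache    | NULL          
Slow page load | Stale cache   
Race condition | Stale cache   
Wrong total    | Slow page load
Memory leak    | Slow page load


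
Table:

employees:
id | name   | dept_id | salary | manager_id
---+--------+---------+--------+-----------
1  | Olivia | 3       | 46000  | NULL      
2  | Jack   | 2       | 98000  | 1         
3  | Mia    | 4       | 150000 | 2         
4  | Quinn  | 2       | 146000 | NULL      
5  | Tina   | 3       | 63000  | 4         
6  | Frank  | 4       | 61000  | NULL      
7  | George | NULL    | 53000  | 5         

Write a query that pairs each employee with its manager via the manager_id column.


This is a self-join: employees is joined to a second copy of itself, matching each row's manager_id to another row's id. Use LEFT JOIN so rows with manager_id=NULL are kept.
  - employee 1 (Olivia): manager_id=NULL -> NULL
  - employee 2 (Jack): manager_id=1 -> Olivia
  - employee 3 (Mia): manager_id=2 -> Jack
  - employee 4 (Quinn): manager_id=NULL -> NULL
  - employee 5 (Tina): manager_id=4 -> Quinn
  - employee 6 (Frank): manager_id=NULL -> NULL
  - employee 7 (George): manager_id=5 -> Tina

SQL:
SELECT a.name AS item, b.name AS manager
FROM employees a
LEFT JOIN employees b ON a.manager_id = b.id

Result:
item   | manager
-------+--------
Olivia | NULL   
Jack   | Olivia 
Mia    | Jack   
Quinn  | NULL   
Tina   | Quinn  
Frank  | NULL   
George | Tina   


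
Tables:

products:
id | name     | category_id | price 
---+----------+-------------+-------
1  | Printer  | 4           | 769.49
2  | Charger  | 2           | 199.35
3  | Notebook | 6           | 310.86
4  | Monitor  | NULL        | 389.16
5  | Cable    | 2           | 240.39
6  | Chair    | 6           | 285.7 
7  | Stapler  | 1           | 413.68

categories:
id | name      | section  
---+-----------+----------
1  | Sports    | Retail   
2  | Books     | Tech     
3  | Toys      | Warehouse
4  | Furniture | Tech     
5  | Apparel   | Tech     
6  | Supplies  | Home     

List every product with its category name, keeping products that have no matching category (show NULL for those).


LEFT JOIN keeps every row from products (the left table); where category_id has no match in categories, the category columns become NULL. Walk through each product:
  - product 1 (Printer): category_id=4 -> matches Furniture
  - product 2 (Charger): category_id=2 -> matches Books
  - product 3 (Notebook): category_id=6 -> matches Supplies
  - product 4 (Monitor): category_id=NULL, no match -> kept with NULL
  - product 5 (Cable): category_id=2 -> matches Books
  - product 6 (Chair): category_id=6 -> matches Supplies
  - product 7 (Stapler): category_id=1 -> matches Sports
All 7 rows appear; 1 has NULL category.

SQL:
SELECT a.name, b.name AS category
FROM products a
LEFT JOIN categories b ON a.category_id = b.id

Result:
name     | category 
---------+----------
Printer  | Furniture
Charger  | Books    
Notebook | Supplies 
Monitor  | NULL     
Cable    | Books    
Chair    | Supplies 
Stapler  | Sports   


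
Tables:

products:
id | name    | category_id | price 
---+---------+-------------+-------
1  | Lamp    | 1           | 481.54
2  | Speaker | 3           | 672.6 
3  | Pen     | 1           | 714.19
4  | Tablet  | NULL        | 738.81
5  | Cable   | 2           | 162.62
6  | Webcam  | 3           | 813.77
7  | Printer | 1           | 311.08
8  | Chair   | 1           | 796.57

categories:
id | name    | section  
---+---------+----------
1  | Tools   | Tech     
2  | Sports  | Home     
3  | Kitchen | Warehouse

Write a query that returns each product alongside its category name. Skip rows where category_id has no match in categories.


INNER JOIN keeps only products rows whose category_id matches an id in categories. Walk through each product:
  - product 1 (Lamp): category_id=1 -> matches Tools
  - product 2 (Speaker): category_id=3 -> matches Kitchen
  - product 3 (Pen): category_id=1 -> matches Tools
  - product 4 (Tablet): category_id=NULL, no match -> dropped
  - product 5 (Cable): category_id=2 -> matches Sports
  - product 6 (Webcam): category_id=3 -> matches Kitchen
  - product 7 (Printer): category_id=1 -> matches Tools
  - product 8 (Chair): category_id=1 -> matches Tools
So 1 of 8 rows is dropped.

SQL:
SELECT a.name, b.name AS category
FROM products a
INNER JOIN categories b ON a.category_id = b.id

Result:
name    | category
--------+---------
Lamp    | Tools   
Speaker | Kitchen 
Pen     | Tools   
Cable   | Sports  
Webcam  | Kitchen 
Printer | Tools   
Chair   | Tools   


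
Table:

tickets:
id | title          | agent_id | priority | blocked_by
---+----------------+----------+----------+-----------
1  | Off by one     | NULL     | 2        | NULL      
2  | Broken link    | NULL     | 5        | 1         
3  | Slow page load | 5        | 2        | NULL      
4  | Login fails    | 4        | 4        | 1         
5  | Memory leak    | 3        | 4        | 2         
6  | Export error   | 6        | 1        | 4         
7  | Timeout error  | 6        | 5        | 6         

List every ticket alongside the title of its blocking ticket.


This is a self-join: tickets is joined to a second copy of itself, matching each row's blocked_by to another row's id. Use LEFT JOIN so rows with blocked_by=NULL are kept.
  - ticket 1 (Off by one): blocked_by=NULL -> NULL
  - ticket 2 (Broken link): blocked_by=1 -> Off by one
  - ticket 3 (Slow page load): blocked_by=NULL -> NULL
  - ticket 4 (Login fails): blocked_by=1 -> Off by one
  - ticket 5 (Memory leak): blocked_by=2 -> Broken link
  - ticket 6 (Export error): blocked_by=4 -> Login fails
  - ticket 7 (Timeout error): blocked_by=6 -> Export error

SQL:
SELECT a.title AS item, b.title AS blocked_by
FROM tickets a
LEFT JOIN tickets b ON a.blocked_by = b.id

Result:
item           | blocked_by  
---------------+-------------
Off by one     | NULL        
Broken link    | Off by one  
Slow page load | NULL        
Login fails    | Off by one  
Memory leak    | Broken link 
Export error   | Login fails 
Timeout error  | Export error


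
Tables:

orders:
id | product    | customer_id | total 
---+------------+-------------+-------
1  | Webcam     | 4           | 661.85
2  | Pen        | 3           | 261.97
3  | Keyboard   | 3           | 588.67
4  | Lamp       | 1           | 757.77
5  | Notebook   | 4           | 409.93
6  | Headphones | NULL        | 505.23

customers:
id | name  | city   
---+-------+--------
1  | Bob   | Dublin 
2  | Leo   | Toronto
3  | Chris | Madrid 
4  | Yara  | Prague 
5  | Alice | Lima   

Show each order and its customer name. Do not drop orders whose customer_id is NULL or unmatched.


LEFT JOIN keeps every row from orders (the left table); where customer_id has no match in customers, the customer columns become NULL. Walk through each order:
  - order 1 (Webcam): customer_id=4 -> matches Yara
  - order 2 (Pen): customer_id=3 -> matches Chris
  - order 3 (Keyboard): customer_id=3 -> matches Chris
  - order 4 (Lamp): customer_id=1 -> matches Bob
  - order 5 (Notebook): customer_id=4 -> matches Yara
  - order 6 (Headphones): customer_id=NULL, no match -> kept with NULL
All 6 rows appear; 1 has NULL customer.

SQL:
SELECT a.product, b.name AS customer
FROM orders a
LEFT JOIN customers b ON a.customer_id = b.id

Result:
product    | customer
-----------+---------
Webcam     | Yara    
Pen        | Chris   
Keyboard   | Chris   
Lamp       | Bob     
Notebook   | Yara    
Headphones | NULL    


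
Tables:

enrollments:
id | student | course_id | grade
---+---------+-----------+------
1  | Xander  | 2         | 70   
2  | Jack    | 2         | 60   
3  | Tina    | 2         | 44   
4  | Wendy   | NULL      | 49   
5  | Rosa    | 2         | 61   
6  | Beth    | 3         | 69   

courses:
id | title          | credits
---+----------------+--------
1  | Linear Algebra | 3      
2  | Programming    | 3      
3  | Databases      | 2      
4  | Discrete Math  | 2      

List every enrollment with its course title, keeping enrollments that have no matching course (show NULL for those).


LEFT JOIN keeps every row from enrollments (the left table); where course_id has no match in courses, the course columns become NULL. Walk through each enrollment:
  - enrollment 1 (Xander): course_id=2 -> matches Programming
  - enrollment 2 (Jack): course_id=2 -> matches Programming
  - enrollment 3 (Tina): course_id=2 -> matches Programming
  - enrollment 4 (Wendy): course_id=NULL, no match -> kept with NULL
  - enrollment 5 (Rosa): course_id=2 -> matches Programming
  - enrollment 6 (Beth): course_id=3 -> matches Databases
All 6 rows appear; 1 has NULL course.

SQL:
SELECT a.student, b.title AS course
FROM enrollments a
LEFT JOIN courses b ON a.course_id = b.id

Result:
student | course     
--------+------------
Xander  | Programming
Jack    | Programming
Tina    | Programming
Wendy   | NULL       
Rosa    | Programming
Beth    | Databases  


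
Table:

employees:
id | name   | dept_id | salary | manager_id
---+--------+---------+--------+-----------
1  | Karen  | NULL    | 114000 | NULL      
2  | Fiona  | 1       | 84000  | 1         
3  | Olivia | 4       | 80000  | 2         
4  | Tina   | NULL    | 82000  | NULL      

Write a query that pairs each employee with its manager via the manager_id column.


This is a self-join: employees is joined to a second copy of itself, matching each row's manager_id to another row's id. Use LEFT JOIN so rows with manager_id=NULL are kept.
  - employee 1 (Karen): manager_id=NULL -> NULL
  - employee 2 (Fiona): manager_id=1 -> Karen
  - employee 3 (Olivia): manager_id=2 -> Fiona
  - employee 4 (Tina): manager_id=NULL -> NULL

SQL:
SELECT a.name AS item, b.name AS manager
FROM employees a
LEFT JOIN employees b ON a.manager_id = b.id

Result:
item   | manager
-------+--------
Karen  | NULL   
Fiona  | Karen  
Olivia | Fiona  
Tina   | NULL   


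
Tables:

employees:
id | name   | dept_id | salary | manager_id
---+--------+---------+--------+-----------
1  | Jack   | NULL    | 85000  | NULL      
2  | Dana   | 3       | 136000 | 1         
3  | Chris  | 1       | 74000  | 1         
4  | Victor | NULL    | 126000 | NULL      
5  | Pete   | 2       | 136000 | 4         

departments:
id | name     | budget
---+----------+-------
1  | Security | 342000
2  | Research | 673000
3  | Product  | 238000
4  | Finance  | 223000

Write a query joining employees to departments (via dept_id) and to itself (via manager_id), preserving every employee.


Two LEFT JOINs from the same base table employees: one to departments via dept_id, one to employees itself via manager_id. Both are LEFT so every employee is preserved.
Match against departments:
  - employee 1 (Jack): dept_id=NULL, no match -> kept with NULL
  - employee 2 (Dana): dept_id=3 -> matches Product
  - employee 3 (Chris): dept_id=1 -> matches Security
  - employee 4 (Victor): dept_id=NULL, no match -> kept with NULL
  - employee 5 (Pete): dept_id=2 -> matches Research
Match against employees (self):
  - employee 1 (Jack): manager_id=NULL -> NULL
  - employee 2 (Dana): manager_id=1 -> Jack
  - employee 3 (Chris): manager_id=1 -> Jack
  - employee 4 (Victor): manager_id=NULL -> NULL
  - employee 5 (Pete): manager_id=4 -> Victor

SQL:
SELECT a.name, b.name AS department, c.name AS manager
FROM employees a
LEFT JOIN departments b ON a.dept_id = b.id
LEFT JOIN employees c ON a.manager_id = c.id

Result:
name   | department | manager
-------+------------+--------
Jack   | NULL       | NULL   
Dana   | Product    | Jack   
Chris  | Security   | Jack   
Victor | NULL       | NULL   
Pete   | Research   | Victor 
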